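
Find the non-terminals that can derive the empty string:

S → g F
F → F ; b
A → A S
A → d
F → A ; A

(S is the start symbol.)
There are no ε-productions, so no non-terminal can derive ε.
No non-terminals are nullable.

Answer: None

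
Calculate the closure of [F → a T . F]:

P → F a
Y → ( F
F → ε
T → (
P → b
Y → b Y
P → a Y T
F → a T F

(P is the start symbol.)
{ [F → . a T F], [F → .], [F → a T . F] }

Start with: [F → a T . F]
  [F → a T . F] has the dot before F: add [F → .], [F → . a T F]
No further items can be added.

CLOSURE = { [F → . a T F], [F → .], [F → a T . F] }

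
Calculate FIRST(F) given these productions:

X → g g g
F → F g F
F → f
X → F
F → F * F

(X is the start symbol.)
To compute FIRST(F), examine every production with F on the left-hand side, reading each right-hand side left to right until a non-nullable symbol is reached.

From F → F g F:
  - F is the symbol being defined: contributes nothing new
    F is not nullable, so stop
From F → f:
  - f is a terminal: add 'f' and stop
From F → F * F:
  - F is the symbol being defined: contributes nothing new
    F is not nullable, so stop

Collecting: FIRST(F) = { 'f' }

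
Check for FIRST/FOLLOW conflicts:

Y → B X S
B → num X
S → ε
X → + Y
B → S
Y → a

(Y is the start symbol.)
No FIRST/FOLLOW conflicts.

A FIRST/FOLLOW conflict occurs when a non-terminal N has a nullable alternative N → β (β ⇒* ε) and another alternative N → α with FIRST(α) ∩ FOLLOW(N) ≠ ∅: on such a lookahead the parser cannot decide between expanding α and letting N vanish via β.

Nullable non-terminals: B, S.
FIRST sets used below: FIRST(S) = { ε }

B: nullable alternative(s) B → S; FOLLOW(B) = { '+' }
  B → num X: FIRST \ {ε} = { 'num' } — disjoint from FOLLOW(B)
  B → S: FIRST \ {ε} = { } — this is the only nullable alternative, skip
S has a nullable alternative but only one production, so nothing to check.

X, Y have no nullable alternative, so no FIRST/FOLLOW check is needed there.

No FIRST/FOLLOW conflicts found.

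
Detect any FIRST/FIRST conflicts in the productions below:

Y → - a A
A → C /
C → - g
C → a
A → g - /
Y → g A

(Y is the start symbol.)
No FIRST/FIRST conflicts.

FIRST sets of the non-terminals at (or reachable through a nullable prefix from) the front of some alternative:
  FIRST(C) = { '-', 'a' }

Productions for Y:
  Y → - a A: FIRST = { '-' }
  Y → g A: FIRST = { 'g' }
Productions for A:
  A → C /: FIRST = { '-', 'a' }
  A → g - /: FIRST = { 'g' }
Productions for C:
  C → - g: FIRST = { '-' }
  C → a: FIRST = { 'a' }

All alternatives of each non-terminal have pairwise disjoint FIRST sets.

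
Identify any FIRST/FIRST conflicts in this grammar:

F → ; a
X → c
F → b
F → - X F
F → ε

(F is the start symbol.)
No FIRST/FIRST conflicts.

A FIRST/FIRST conflict occurs when two productions N → α and N → β for the same non-terminal have FIRST(α) ∩ FIRST(β) ≠ ∅ (with ε ∈ FIRST of a nullable right-hand side, so two nullable alternatives also conflict).

Productions for F:
  F → ; a: FIRST = { ';' }
  F → b: FIRST = { 'b' }
  F → - X F: FIRST = { '-' }
  F → ε: FIRST = { ε }
X has only one production, so no FIRST/FIRST conflict is possible there.

All alternatives of each non-terminal have pairwise disjoint FIRST sets.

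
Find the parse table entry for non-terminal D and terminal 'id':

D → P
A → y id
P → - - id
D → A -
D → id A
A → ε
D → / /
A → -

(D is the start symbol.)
D → id A

To find M[D, 'id'], we find productions for D where 'id' is in the predict set (PREDICT(N → α) = (FIRST(α) \ {ε}) ∪ (FOLLOW(N) if α ⇒* ε)).

Relevant sets:
  FIRST(P) = { '-' }
  FIRST(A) = { '-', 'y', ε }

D → P: PREDICT = { '-' }
D → A -: PREDICT = { '-', 'y' }
D → id A: PREDICT = { 'id' }
  'id' is in predict set, so this production goes in M[D, 'id']
D → / /: PREDICT = { '/' }

M[D, 'id'] = D → id A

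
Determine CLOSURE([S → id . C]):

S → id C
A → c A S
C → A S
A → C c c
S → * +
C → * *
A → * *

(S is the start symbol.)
{ [A → . * *], [A → . C c c], [A → . c A S], [C → . * *], [C → . A S], [S → id . C] }

Start with: [S → id . C]
  [S → id . C] has the dot before C: add [C → . A S], [C → . * *]
  [C → . A S] has the dot before A: add [A → . c A S], [A → . C c c], [A → . * *]
No further items can be added.

CLOSURE = { [A → . * *], [A → . C c c], [A → . c A S], [C → . * *], [C → . A S], [S → id . C] }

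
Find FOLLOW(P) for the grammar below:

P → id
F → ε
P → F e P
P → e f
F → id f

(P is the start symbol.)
To compute FOLLOW(P), find every occurrence of P on a right-hand side N → α P β: add FIRST(β) \ {ε}, and if β is empty or nullable also add FOLLOW(N). Iterate to a fixed point.

P is the start symbol, so $ ∈ FOLLOW(P).
In P → F e P: P is at the end; this adds FOLLOW(P) to itself — nothing new

Taking the union: FOLLOW(P) = { $ }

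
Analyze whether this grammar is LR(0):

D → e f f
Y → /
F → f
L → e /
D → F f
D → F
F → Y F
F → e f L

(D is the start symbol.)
Augment with D' → D and build the canonical LR(0) collection (I0 = CLOSURE({[D' → . D]}), then GOTO on every symbol after a dot until no new states appear). It has 16 states:
  I0: { [D → . F f], [D → . F], [D → . e f f], [D' → . D], [F → . Y F], [F → . e f L], [F → . f], [Y → . /] }  — shift
  I1: { [Y → / .] }  — reduce
  I2: { [D' → D .] }  — accept
  I3: { [D → F . f], [D → F .] }  — shift, reduce
  I4: { [F → . Y F], [F → . e f L], [F → . f], [F → Y . F], [Y → . /] }  — shift
  I5: { [D → e . f f], [F → e . f L] }  — shift
  I6: { [F → f .] }  — reduce
  I7: { [D → e f . f], [F → e f . L], [L → . e /] }  — shift
  I8: { [F → e f L .] }  — reduce
  I9: { [L → e . /] }  — shift
  I10: { [D → e f f .] }  — reduce
  I11: { [L → e / .] }  — reduce
  I12: { [F → Y F .] }  — reduce
  I13: { [F → e . f L] }  — shift
  I14: { [F → e f . L], [L → . e /] }  — shift
  I15: { [D → F f .] }  — reduce

Conflict in state I3:
  Shift-reduce conflict between [D → F .] and [D → F . f]
So the grammar is NOT LR(0).

Answer: No. Shift-reduce conflict between [D → F .] and [D → F . f]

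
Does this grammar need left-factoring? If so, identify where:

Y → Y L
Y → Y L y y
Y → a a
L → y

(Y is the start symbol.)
Left-factoring is needed when two productions for the same non-terminal
share a common prefix on the right-hand side.

Productions for Y:
  Y → Y L
  Y → Y L y y
  Y → a a

Found common prefix 'Y L' in productions for Y

Answer: Yes, Y has productions with common prefix 'Y L'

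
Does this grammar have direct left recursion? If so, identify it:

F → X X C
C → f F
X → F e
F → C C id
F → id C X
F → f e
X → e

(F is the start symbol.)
F → X X C: starts with X
C → f F: starts with f
X → F e: starts with F
F → C C id: starts with C
F → id C X: starts with id
F → f e: starts with f
X → e: starts with e

No direct left recursion found.

Answer: No direct left recursion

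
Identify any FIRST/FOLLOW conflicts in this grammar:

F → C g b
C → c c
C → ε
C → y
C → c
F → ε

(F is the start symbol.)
No FIRST/FOLLOW conflicts.

Nullable non-terminals: C, F.
FIRST sets used below: FIRST(C) = { 'c', 'y', ε }

C: nullable alternative(s) C → ε; FOLLOW(C) = { 'g' }
  C → c c: FIRST \ {ε} = { 'c' } — disjoint from FOLLOW(C)
  C → ε: FIRST \ {ε} = { } — this is the only nullable alternative, skip
  C → y: FIRST \ {ε} = { 'y' } — disjoint from FOLLOW(C)
  C → c: FIRST \ {ε} = { 'c' } — disjoint from FOLLOW(C)

F: nullable alternative(s) F → ε; FOLLOW(F) = { $ }
  F → C g b: FIRST \ {ε} = { 'c', 'g', 'y' } — disjoint from FOLLOW(F)
  F → ε: FIRST \ {ε} = { } — this is the only nullable alternative, skip

No FIRST/FOLLOW conflicts found.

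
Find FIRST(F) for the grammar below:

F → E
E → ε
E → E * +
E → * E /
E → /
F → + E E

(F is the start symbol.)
FIRST sets of the other non-terminals involved (by the same procedure, iterated to a fixed point):
  FIRST(E) = { '*', '/', ε }

From F → E:
  - E is a non-terminal: add FIRST(E) \ {ε} = { '*', '/' }
    E is nullable and nothing follows, so the whole right-hand side can vanish: ε ∈ FIRST(F)
From F → + E E:
  - '+' is a terminal: add '+' and stop

Collecting: FIRST(F) = { '*', '+', '/', ε }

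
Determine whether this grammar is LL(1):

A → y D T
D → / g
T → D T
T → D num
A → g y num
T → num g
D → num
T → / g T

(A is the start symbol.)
No. Predict set conflict for T: { '/', 'num' }

A grammar is LL(1) if for each non-terminal N with multiple productions, the predict sets of those productions are pairwise disjoint, where PREDICT(N → α) = (FIRST(α) \ {ε}) ∪ (FOLLOW(N) if α ⇒* ε).

Relevant sets:
  FIRST(D) = { '/', 'num' }

For A:
  PREDICT(A → y D T) = { 'y' }
  PREDICT(A → g y num) = { 'g' }
For D:
  PREDICT(D → '/' g) = { '/' }
  PREDICT(D → num) = { 'num' }
For T:
  PREDICT(T → D T) = { '/', 'num' }
  PREDICT(T → D num) = { '/', 'num' }
  PREDICT(T → num g) = { 'num' }
  PREDICT(T → '/' g T) = { '/' }

Conflict found: Predict set conflict for T: { '/', 'num' }
The grammar is NOT LL(1).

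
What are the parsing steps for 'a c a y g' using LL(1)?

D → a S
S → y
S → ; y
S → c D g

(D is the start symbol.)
LL(1) parsing maintains a stack (initially the start symbol over $) and the input. At each step: if the stack top is a terminal, match it against the current input token; if it is a non-terminal N, replace it with the RHS of M[N, lookahead] (the unique production whose predict set contains the lookahead).

Stack is shown with the top on the left.

Stack    Input        Action
----------------------------
D $      a c a y g $  output D → a S
a S $    a c a y g $  match 'a'
S $      c a y g $    output S → c D g
c D g $  c a y g $    match 'c'
D g $    a y g $      output D → a S
a S g $  a y g $      match 'a'
S g $    y g $        output S → y
y g $    y g $        match 'y'
g $      g $          match 'g'
$        $            accept

The string is accepted.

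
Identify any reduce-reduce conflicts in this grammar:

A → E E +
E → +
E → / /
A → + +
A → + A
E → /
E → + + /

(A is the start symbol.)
Augment with A' → A and build the canonical LR(0) collection (I0 = CLOSURE({[A' → . A]}), then GOTO on every symbol after a dot until no new states appear). It has 14 states:
  I0: { [A → . + +], [A → . + A], [A → . E E +], [A' → . A], [E → . + + /], [E → . +], [E → . / /], [E → . /] }  — shift
  I1: { [A → + . +], [A → + . A], [A → . + +], [A → . + A], [A → . E E +], [E → + . + /], [E → + .], [E → . + + /], [E → . +], [E → . / /], [E → . /] }  — shift, reduce
  I2: { [E → / . /], [E → / .] }  — shift, reduce
  I3: { [A' → A .] }  — accept
  I4: { [A → E . E +], [E → . + + /], [E → . +], [E → . / /], [E → . /] }  — shift
  I5: { [E → + . + /], [E → + .] }  — shift, reduce
  I6: { [A → E E . +] }  — shift
  I7: { [A → E E + .] }  — reduce
  I8: { [E → + + . /] }  — shift
  I9: { [E → + + / .] }  — reduce
  I10: { [E → / / .] }  — reduce
  I11: { [A → + + .], [A → + . +], [A → + . A], [A → . + +], [A → . + A], [A → . E E +], [E → + + . /], [E → + . + /], [E → + .], [E → . + + /], [E → . +], [E → . / /], [E → . /] }  — shift, 2 reduces
  I12: { [A → + A .] }  — reduce
  I13: { [E → + + / .], [E → / . /], [E → / .] }  — shift, 2 reduces

I11 contains complete items [A → + + .], [E → + .] — reduce-reduce conflict.
I13 contains complete items [E → + + / .], [E → / .] — reduce-reduce conflict.

Answer: Yes — I11: [A → + + .] vs [E → + .]; I13: [E → + + / .] vs [E → / .]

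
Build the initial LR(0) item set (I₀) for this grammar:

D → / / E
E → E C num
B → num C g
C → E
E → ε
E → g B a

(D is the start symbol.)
First, augment the grammar with D' → D
I₀ = CLOSURE({ [D' → . D] }):
  [D' → . D] has the dot before D: add [D → . / / E]
No further items can be added.

I₀ = { [D → . / / E], [D' → . D] }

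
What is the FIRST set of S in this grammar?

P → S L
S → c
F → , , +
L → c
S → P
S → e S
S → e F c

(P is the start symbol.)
To compute FIRST(S), examine every production with S on the left-hand side, reading each right-hand side left to right until a non-nullable symbol is reached.

FIRST sets of the other non-terminals involved (by the same procedure, iterated to a fixed point):
  FIRST(P) = { 'c', 'e' }

From S → c:
  - c is a terminal: add 'c' and stop
From S → P:
  - P is a non-terminal: add FIRST(P) \ {ε} = { 'c', 'e' }
    P is not nullable, so stop
From S → e S:
  - e is a terminal: add 'e' and stop
From S → e F c:
  - e is a terminal: add 'e' and stop

Collecting: FIRST(S) = { 'c', 'e' }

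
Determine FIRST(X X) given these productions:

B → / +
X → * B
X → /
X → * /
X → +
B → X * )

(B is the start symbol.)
{ '*', '+', '/' }

FIRST sets of the non-terminals involved (from the grammar, by fixed-point iteration):
  FIRST(X) = { '*', '+', '/' }

To compute FIRST(X X), process the symbols left to right:
Symbol X is a non-terminal. Add FIRST(X) \ {ε} = { '*', '+', '/' }
X is not nullable (ε ∉ FIRST(X)), so stop here.
FIRST(X X) = { '*', '+', '/' }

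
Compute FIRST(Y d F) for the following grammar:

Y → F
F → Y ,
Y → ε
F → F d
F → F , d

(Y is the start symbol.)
{ ',', 'd' }

FIRST sets of the non-terminals involved (from the grammar, by fixed-point iteration):
  FIRST(Y) = { ',', ε }

To compute FIRST(Y d F), process the symbols left to right:
Symbol Y is a non-terminal. Add FIRST(Y) \ {ε} = { ',' }
Y is nullable (ε ∈ FIRST(Y)), continue to the next symbol.
Symbol d is a terminal. Add 'd' and stop.
FIRST(Y d F) = { ',', 'd' }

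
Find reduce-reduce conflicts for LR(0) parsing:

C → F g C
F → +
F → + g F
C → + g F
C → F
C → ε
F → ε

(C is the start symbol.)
Yes — I0: [C → .] vs [F → .]; I4: [C → .] vs [F → .]; I8: [C → + g F .] vs [F → + g F .]

A reduce-reduce conflict occurs when an LR(0) state has two complete items [A → α .] and [B → β .] — both call for a reduction, and with no lookahead the parser cannot choose between them.

Augment with C' → C and build the canonical LR(0) collection (I0 = CLOSURE({[C' → . C]}), then GOTO on every symbol after a dot until no new states appear). It has 11 states:
  I0: { [C → . + g F], [C → . F g C], [C → . F], [C → .], [C' → . C], [F → . + g F], [F → . +], [F → .] }  — shift, 2 reduces
  I1: { [C → + . g F], [F → + . g F], [F → + .] }  — shift, reduce
  I2: { [C' → C .] }  — accept
  I3: { [C → F . g C], [C → F .] }  — shift, reduce
  I4: { [C → . + g F], [C → . F g C], [C → . F], [C → .], [C → F g . C], [F → . + g F], [F → . +], [F → .] }  — shift, 2 reduces
  I5: { [C → F g C .] }  — reduce
  I6: { [C → + g . F], [F → + g . F], [F → . + g F], [F → . +], [F → .] }  — shift, reduce
  I7: { [F → + . g F], [F → + .] }  — shift, reduce
  I8: { [C → + g F .], [F → + g F .] }  — 2 reduces
  I9: { [F → + g . F], [F → . + g F], [F → . +], [F → .] }  — shift, reduce
  I10: { [F → + g F .] }  — reduce

I0 contains complete items [C → .], [F → .] — reduce-reduce conflict.
I4 contains complete items [C → .], [F → .] — reduce-reduce conflict.
I8 contains complete items [C → + g F .], [F → + g F .] — reduce-reduce conflict.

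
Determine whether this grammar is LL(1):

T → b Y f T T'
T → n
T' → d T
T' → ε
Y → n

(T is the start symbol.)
A grammar is LL(1) if for each non-terminal N with multiple productions, the predict sets of those productions are pairwise disjoint, where PREDICT(N → α) = (FIRST(α) \ {ε}) ∪ (FOLLOW(N) if α ⇒* ε).

Relevant sets:
  FOLLOW(T') = { $, 'd' }

For T:
  PREDICT(T → b Y f T T') = { 'b' }
  PREDICT(T → n) = { 'n' }
For T':
  PREDICT(T' → d T) = { 'd' }
  PREDICT(T' → ε) = { $, 'd' }
Y has a single production, so nothing to check there.

Conflict found: Predict set conflict for T': { 'd' }
The grammar is NOT LL(1).

Answer: No. Predict set conflict for T': { 'd' }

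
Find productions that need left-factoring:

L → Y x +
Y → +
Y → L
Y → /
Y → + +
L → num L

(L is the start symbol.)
Left-factoring is needed when two productions for the same non-terminal
share a common prefix on the right-hand side.

Productions for L:
  L → Y x +
  L → num L
Productions for Y:
  Y → +
  Y → L
  Y → /
  Y → + +

Found common prefix '+' in productions for Y

Answer: Yes, Y has productions with common prefix '+'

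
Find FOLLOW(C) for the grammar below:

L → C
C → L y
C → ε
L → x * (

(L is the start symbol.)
In L → C: C is at the end, add FOLLOW(L)

The FOLLOW sets referred to above (computed the same way, to a fixed point):
  FOLLOW(L) = { $, 'y' }

Taking the union: FOLLOW(C) = { $, 'y' }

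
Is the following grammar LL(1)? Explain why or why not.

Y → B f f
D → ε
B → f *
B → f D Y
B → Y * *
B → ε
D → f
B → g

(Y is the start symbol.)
A grammar is LL(1) if for each non-terminal N with multiple productions, the predict sets of those productions are pairwise disjoint, where PREDICT(N → α) = (FIRST(α) \ {ε}) ∪ (FOLLOW(N) if α ⇒* ε).

Relevant sets:
  FIRST(Y) = { 'f', 'g' }
  FOLLOW(D) = { 'f', 'g' }
  FOLLOW(B) = { 'f' }

For D:
  PREDICT(D → ε) = { 'f', 'g' }
  PREDICT(D → f) = { 'f' }
For B:
  PREDICT(B → f '*') = { 'f' }
  PREDICT(B → f D Y) = { 'f' }
  PREDICT(B → Y '*' '*') = { 'f', 'g' }
  PREDICT(B → ε) = { 'f' }
  PREDICT(B → g) = { 'g' }
Y has a single production, so nothing to check there.

Conflict found: Predict set conflict for D: { 'f' }
The grammar is NOT LL(1).

Answer: No. Predict set conflict for D: { 'f' }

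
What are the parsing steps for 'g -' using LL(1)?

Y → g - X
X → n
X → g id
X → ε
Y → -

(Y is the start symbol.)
LL(1) parsing maintains a stack (initially the start symbol over $) and the input. At each step: if the stack top is a terminal, match it against the current input token; if it is a non-terminal N, replace it with the RHS of M[N, lookahead] (the unique production whose predict set contains the lookahead).

Stack is shown with the top on the left.

Stack    Input  Action
----------------------
Y $      g - $  output Y → g - X
g - X $  g - $  match 'g'
- X $    - $    match '-'
X $      $      output X → ε
$        $      accept

The string is accepted.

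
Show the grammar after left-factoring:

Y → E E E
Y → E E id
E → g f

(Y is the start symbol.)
Y → E E Y'
Y' → E
Y' → id
E → g f

Left-factoring transforms A → αβ₁ | αβ₂ into A → αA' and A' → β₁ | β₂
(α is the longest common prefix among the alternatives). Repeat until
no nonterminal has two alternatives with a common prefix.

Round 1: Y has alternatives sharing prefix 'E E'. Introduce Y': Y → E E Y'
  Add: Y' → E
  Add: Y' → id

No remaining common prefixes — done.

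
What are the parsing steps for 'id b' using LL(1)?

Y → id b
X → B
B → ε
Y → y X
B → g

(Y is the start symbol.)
Stack is shown with the top on the left.

Stack   Input   Action
----------------------
Y $     id b $  output Y → id b
id b $  id b $  match 'id'
b $     b $     match 'b'
$       $       accept

The string is accepted.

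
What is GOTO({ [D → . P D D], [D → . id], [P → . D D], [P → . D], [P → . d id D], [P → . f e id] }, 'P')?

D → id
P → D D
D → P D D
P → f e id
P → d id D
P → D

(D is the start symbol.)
GOTO(I, 'P') = CLOSURE({ [A → αX.β] : [A → α.Xβ] ∈ I, X = 'P' })

Items with dot before 'P', with the dot advanced:
  [D → . P D D] → [D → P . D D]
Closure of the advanced items:
  [D → P . D D] has the dot before D: add [D → . id], [D → . P D D]
  [D → . P D D] has the dot before P: add [P → . D D], [P → . f e id], [P → . d id D], [P → . D]

GOTO = { [D → . P D D], [D → . id], [D → P . D D], [P → . D D], [P → . D], [P → . d id D], [P → . f e id] }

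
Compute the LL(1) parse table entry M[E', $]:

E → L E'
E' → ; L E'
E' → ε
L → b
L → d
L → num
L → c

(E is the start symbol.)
E' → ε

To find M[E', $], we find productions for E' where $ is in the predict set (PREDICT(N → α) = (FIRST(α) \ {ε}) ∪ (FOLLOW(N) if α ⇒* ε)).

Relevant sets:
  FOLLOW(E') = { $ }

E' → ; L E': PREDICT = { ';' }
E' → ε: PREDICT = { $ }
  $ is in predict set, so this production goes in M[E', $]

M[E', $] = E' → ε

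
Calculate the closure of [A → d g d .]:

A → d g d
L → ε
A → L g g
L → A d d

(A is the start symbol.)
To compute CLOSURE, for each item [A → α.Bβ] where B is a non-terminal, add [B → .γ] for all productions B → γ; repeat for the newly added items until nothing changes.

Start with: [A → d g d .]
The dot is at the end, so nothing is added.

CLOSURE = { [A → d g d .] }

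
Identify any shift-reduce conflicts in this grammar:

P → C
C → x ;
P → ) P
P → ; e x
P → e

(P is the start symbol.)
No shift-reduce conflicts

Augment with P' → P and build the canonical LR(0) collection (I0 = CLOSURE({[P' → . P]}), then GOTO on every symbol after a dot until no new states appear). It has 11 states:
  I0: { [C → . x ;], [P → . ) P], [P → . ; e x], [P → . C], [P → . e], [P' → . P] }  — shift
  I1: { [C → . x ;], [P → ) . P], [P → . ) P], [P → . ; e x], [P → . C], [P → . e] }  — shift
  I2: { [P → ; . e x] }  — shift
  I3: { [P → C .] }  — reduce
  I4: { [P' → P .] }  — accept
  I5: { [P → e .] }  — reduce
  I6: { [C → x . ;] }  — shift
  I7: { [C → x ; .] }  — reduce
  I8: { [P → ; e . x] }  — shift
  I9: { [P → ; e x .] }  — reduce
  I10: { [P → ) P .] }  — reduce

No state contains both a complete item and a shift item.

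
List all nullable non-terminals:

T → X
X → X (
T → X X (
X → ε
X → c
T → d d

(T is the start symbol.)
{ 'T', 'X' }

A non-terminal is nullable if it can derive ε (the empty string): either it has an ε-production, or it has a production whose right-hand side consists entirely of nullable non-terminals.

ε-productions: X → ε
So X is immediately nullable.
T → X: every symbol on the right is nullable, so T is nullable too.
Every non-terminal is now nullable.
Nullable = { 'T', 'X' }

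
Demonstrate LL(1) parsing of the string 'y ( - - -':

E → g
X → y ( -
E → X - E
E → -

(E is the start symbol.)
LL(1) parsing maintains a stack (initially the start symbol over $) and the input. At each step: if the stack top is a terminal, match it against the current input token; if it is a non-terminal N, replace it with the RHS of M[N, lookahead] (the unique production whose predict set contains the lookahead).

Stack is shown with the top on the left.

Stack        Input        Action
--------------------------------
E $          y ( - - - $  output E → X - E
X - E $      y ( - - - $  output X → y ( -
y ( - - E $  y ( - - - $  match 'y'
( - - E $    ( - - - $    match '('
- - E $      - - - $      match '-'
- E $        - - $        match '-'
E $          - $          output E → -
- $          - $          match '-'
$            $            accept

The string is accepted.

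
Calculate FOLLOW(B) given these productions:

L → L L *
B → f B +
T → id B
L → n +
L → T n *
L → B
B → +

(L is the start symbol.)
{ $, '*', '+', 'f', 'id', 'n' }

In B → f B +: B is followed by '+', add FIRST('+') \ {ε} = { '+' }
In T → id B: B is at the end, add FOLLOW(T)
In L → B: B is at the end, add FOLLOW(L)

The FOLLOW sets referred to above (computed the same way, to a fixed point):
  FOLLOW(T) = { 'n' }
  FOLLOW(L) = { $, '*', '+', 'f', 'id', 'n' }

Taking the union: FOLLOW(B) = { $, '*', '+', 'f', 'id', 'n' }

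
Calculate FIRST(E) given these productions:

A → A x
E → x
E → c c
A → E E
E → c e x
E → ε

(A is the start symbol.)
To compute FIRST(E), examine every production with E on the left-hand side, reading each right-hand side left to right until a non-nullable symbol is reached.

From E → x:
  - x is a terminal: add 'x' and stop
From E → c c:
  - c is a terminal: add 'c' and stop
From E → c e x:
  - c is a terminal: add 'c' and stop
From E → ε:
  - ε-production, so ε ∈ FIRST(E)

Collecting: FIRST(E) = { 'c', 'x', ε }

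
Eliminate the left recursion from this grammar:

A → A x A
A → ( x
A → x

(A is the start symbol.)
A → ( x A'
A → x A'
A' → x A A'
A' → ε

A is directly left-recursive. The standard transformation for
  A → A α₁ | ... | A α_m | β₁ | ... | β_n
is
  A  → β₁ A' | ... | β_n A'
  A' → α₁ A' | ... | α_m A' | ε

A → ( x becomes A → ( x A'
A → x becomes A → x A'
A → A x A becomes A' → x A A'
Add A' → ε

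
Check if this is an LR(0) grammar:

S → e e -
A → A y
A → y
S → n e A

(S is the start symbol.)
No. Shift-reduce conflict between [S → n e A .] and [A → A . y]

Augment with S' → S and build the canonical LR(0) collection (I0 = CLOSURE({[S' → . S]}), then GOTO on every symbol after a dot until no new states appear). It has 10 states:
  I0: { [S → . e e -], [S → . n e A], [S' → . S] }  — shift
  I1: { [S' → S .] }  — accept
  I2: { [S → e . e -] }  — shift
  I3: { [S → n . e A] }  — shift
  I4: { [A → . A y], [A → . y], [S → n e . A] }  — shift
  I5: { [A → A . y], [S → n e A .] }  — shift, reduce
  I6: { [A → y .] }  — reduce
  I7: { [A → A y .] }  — reduce
  I8: { [S → e e . -] }  — shift
  I9: { [S → e e - .] }  — reduce

Conflict in state I5:
  Shift-reduce conflict between [S → n e A .] and [A → A . y]
So the grammar is NOT LR(0).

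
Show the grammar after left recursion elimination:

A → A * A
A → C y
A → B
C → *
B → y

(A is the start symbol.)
A is directly left-recursive. The standard transformation for
  A → A α₁ | ... | A α_m | β₁ | ... | β_n
is
  A  → β₁ A' | ... | β_n A'
  A' → α₁ A' | ... | α_m A' | ε

A → C y becomes A → C y A'
A → B becomes A → B A'
A → A * A becomes A' → * A A'
Add A' → ε

Productions for other non-terminals are unchanged:
  C → *
  B → y

Resulting grammar:
A → C y A'
A → B A'
A' → * A A'
A' → ε
C → *
B → y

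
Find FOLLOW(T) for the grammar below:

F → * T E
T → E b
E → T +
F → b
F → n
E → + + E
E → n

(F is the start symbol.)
{ '+', 'n' }

In F → * T E: T is followed by E, add FIRST(E) \ {ε} = { '+', 'n' }
In E → T +: T is followed by '+', add FIRST('+') \ {ε} = { '+' }

Taking the union: FOLLOW(T) = { '+', 'n' }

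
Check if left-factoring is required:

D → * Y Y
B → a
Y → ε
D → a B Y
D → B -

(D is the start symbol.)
Left-factoring is needed when two productions for the same non-terminal
share a common prefix on the right-hand side.

Productions for D:
  D → * Y Y
  D → a B Y
  D → B -

No common prefixes found.

Answer: No, left-factoring is not needed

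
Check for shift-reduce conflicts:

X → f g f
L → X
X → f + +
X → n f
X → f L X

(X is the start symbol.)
Augment with X' → X and build the canonical LR(0) collection (I0 = CLOSURE({[X' → . X]}), then GOTO on every symbol after a dot until no new states appear). It has 12 states:
  I0: { [X → . f + +], [X → . f L X], [X → . f g f], [X → . n f], [X' → . X] }  — shift
  I1: { [X' → X .] }  — accept
  I2: { [L → . X], [X → . f + +], [X → . f L X], [X → . f g f], [X → . n f], [X → f . + +], [X → f . L X], [X → f . g f] }  — shift
  I3: { [X → n . f] }  — shift
  I4: { [X → n f .] }  — reduce
  I5: { [X → f + . +] }  — shift
  I6: { [X → . f + +], [X → . f L X], [X → . f g f], [X → . n f], [X → f L . X] }  — shift
  I7: { [L → X .] }  — reduce
  I8: { [X → f g . f] }  — shift
  I9: { [X → f g f .] }  — reduce
  I10: { [X → f L X .] }  — reduce
  I11: { [X → f + + .] }  — reduce

No state contains both a complete item and a shift item.

Answer: No shift-reduce conflicts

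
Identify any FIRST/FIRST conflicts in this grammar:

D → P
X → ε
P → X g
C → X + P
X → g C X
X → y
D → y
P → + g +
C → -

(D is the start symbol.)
FIRST sets of the non-terminals at (or reachable through a nullable prefix from) the front of some alternative:
  FIRST(P) = { '+', 'g', 'y' }
  FIRST(X) = { 'g', 'y', ε }

Productions for D:
  D → P: FIRST = { '+', 'g', 'y' }
  D → y: FIRST = { 'y' }
Productions for X:
  X → ε: FIRST = { ε }
  X → g C X: FIRST = { 'g' }
  X → y: FIRST = { 'y' }
Productions for P:
  P → X g: FIRST = { 'g', 'y' }
  P → + g +: FIRST = { '+' }
Productions for C:
  C → X + P: FIRST = { '+', 'g', 'y' }
  C → -: FIRST = { '-' }

Conflict for D: D → P and D → y
  Overlap: { 'y' }

Answer: Yes. D → P / D → y on { 'y' }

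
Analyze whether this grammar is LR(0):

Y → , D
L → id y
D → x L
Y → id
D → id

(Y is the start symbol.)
Yes, the grammar is LR(0)

A grammar is LR(0) if no state in the canonical LR(0) collection has:
  - both a shift item (dot before a terminal) and a complete item (shift-reduce conflict), or
  - two or more complete items (reduce-reduce conflict; the accept item [Y' → Y .] counts as a complete item here).

Augment with Y' → Y and build the canonical LR(0) collection (I0 = CLOSURE({[Y' → . Y]}), then GOTO on every symbol after a dot until no new states appear). It has 10 states:
  I0: { [Y → . , D], [Y → . id], [Y' → . Y] }  — shift
  I1: { [D → . id], [D → . x L], [Y → , . D] }  — shift
  I2: { [Y' → Y .] }  — accept
  I3: { [Y → id .] }  — reduce
  I4: { [Y → , D .] }  — reduce
  I5: { [D → id .] }  — reduce
  I6: { [D → x . L], [L → . id y] }  — shift
  I7: { [D → x L .] }  — reduce
  I8: { [L → id . y] }  — shift
  I9: { [L → id y .] }  — reduce

Every state is either a pure shift/goto state or contains exactly one complete item and nothing to shift — no conflicts. The grammar is LR(0).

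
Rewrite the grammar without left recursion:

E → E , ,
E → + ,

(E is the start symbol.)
E is directly left-recursive. The standard transformation for
  A → A α₁ | ... | A α_m | β₁ | ... | β_n
is
  A  → β₁ A' | ... | β_n A'
  A' → α₁ A' | ... | α_m A' | ε

E → + , becomes E → + , E'
E → E , , becomes E' → , , E'
Add E' → ε

Resulting grammar:
E → + , E'
E' → , , E'
E' → ε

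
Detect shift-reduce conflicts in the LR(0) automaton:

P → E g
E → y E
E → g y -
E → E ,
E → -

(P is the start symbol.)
Augment with P' → P and build the canonical LR(0) collection (I0 = CLOSURE({[P' → . P]}), then GOTO on every symbol after a dot until no new states appear). It has 11 states:
  I0: { [E → . -], [E → . E ,], [E → . g y -], [E → . y E], [P → . E g], [P' → . P] }  — shift
  I1: { [E → - .] }  — reduce
  I2: { [E → E . ,], [P → E . g] }  — shift
  I3: { [P' → P .] }  — accept
  I4: { [E → g . y -] }  — shift
  I5: { [E → . -], [E → . E ,], [E → . g y -], [E → . y E], [E → y . E] }  — shift
  I6: { [E → E . ,], [E → y E .] }  — shift, reduce
  I7: { [E → E , .] }  — reduce
  I8: { [E → g y . -] }  — shift
  I9: { [E → g y - .] }  — reduce
  I10: { [P → E g .] }  — reduce

I6 contains reduce item [E → y E .] and shift item [E → E . ,] — shift-reduce conflict.

Answer: Yes — I6: [E → y E .] vs [E → E . ,]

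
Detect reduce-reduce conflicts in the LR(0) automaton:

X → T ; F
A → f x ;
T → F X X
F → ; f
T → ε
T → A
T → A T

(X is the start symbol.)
Yes — I2: [T → .] vs [T → A .]

A reduce-reduce conflict occurs when an LR(0) state has two complete items [A → α .] and [B → β .] — both call for a reduction, and with no lookahead the parser cannot choose between them.

Augment with X' → X and build the canonical LR(0) collection (I0 = CLOSURE({[X' → . X]}), then GOTO on every symbol after a dot until no new states appear). It has 15 states:
  I0: { [A → . f x ;], [F → . ; f], [T → . A T], [T → . A], [T → . F X X], [T → .], [X → . T ; F], [X' → . X] }  — shift, reduce
  I1: { [F → ; . f] }  — shift
  I2: { [A → . f x ;], [F → . ; f], [T → . A T], [T → . A], [T → . F X X], [T → .], [T → A . T], [T → A .] }  — shift, 2 reduces
  I3: { [A → . f x ;], [F → . ; f], [T → . A T], [T → . A], [T → . F X X], [T → .], [T → F . X X], [X → . T ; F] }  — shift, reduce
  I4: { [X → T . ; F] }  — shift
  I5: { [X' → X .] }  — accept
  I6: { [A → f . x ;] }  — shift
  I7: { [A → f x . ;] }  — shift
  I8: { [A → f x ; .] }  — reduce
  I9: { [F → . ; f], [X → T ; . F] }  — shift
  I10: { [X → T ; F .] }  — reduce
  I11: { [A → . f x ;], [F → . ; f], [T → . A T], [T → . A], [T → . F X X], [T → .], [T → F X . X], [X → . T ; F] }  — shift, reduce
  I12: { [T → F X X .] }  — reduce
  I13: { [T → A T .] }  — reduce
  I14: { [F → ; f .] }  — reduce

I2 contains complete items [T → .], [T → A .] — reduce-reduce conflict.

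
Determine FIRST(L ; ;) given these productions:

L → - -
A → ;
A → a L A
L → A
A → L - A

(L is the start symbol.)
{ '-', ';', 'a' }

FIRST sets of the non-terminals involved (from the grammar, by fixed-point iteration):
  FIRST(L) = { '-', ';', 'a' }

To compute FIRST(L ; ;), process the symbols left to right:
Symbol L is a non-terminal. Add FIRST(L) \ {ε} = { '-', ';', 'a' }
L is not nullable (ε ∉ FIRST(L)), so stop here.
FIRST(L ; ;) = { '-', ';', 'a' }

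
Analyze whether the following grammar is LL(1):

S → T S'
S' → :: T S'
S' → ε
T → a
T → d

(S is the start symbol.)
Yes, the grammar is LL(1).

A grammar is LL(1) if for each non-terminal N with multiple productions, the predict sets of those productions are pairwise disjoint, where PREDICT(N → α) = (FIRST(α) \ {ε}) ∪ (FOLLOW(N) if α ⇒* ε).

Relevant sets:
  FOLLOW(S') = { $ }

For S':
  PREDICT(S' → :: T S') = { '::' }
  PREDICT(S' → ε) = { $ }
For T:
  PREDICT(T → a) = { 'a' }
  PREDICT(T → d) = { 'd' }
S has a single production, so nothing to check there.

All predict sets are disjoint. The grammar IS LL(1).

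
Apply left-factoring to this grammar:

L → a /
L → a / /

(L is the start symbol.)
L → a / L'
L' → ε
L' → /

Left-factoring transforms A → αβ₁ | αβ₂ into A → αA' and A' → β₁ | β₂
(α is the longest common prefix among the alternatives). Repeat until
no nonterminal has two alternatives with a common prefix.

Round 1: L has alternatives sharing prefix 'a /'. Introduce L': L → a / L'
  Add: L' → ε
  Add: L' → /

No remaining common prefixes — done.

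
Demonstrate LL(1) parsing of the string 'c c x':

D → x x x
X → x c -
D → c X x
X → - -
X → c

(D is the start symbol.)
Stack is shown with the top on the left.

Stack    Input    Action
------------------------
D $      c c x $  output D → c X x
c X x $  c c x $  match 'c'
X x $    c x $    output X → c
c x $    c x $    match 'c'
x $      x $      match 'x'
$        $        accept

The string is accepted.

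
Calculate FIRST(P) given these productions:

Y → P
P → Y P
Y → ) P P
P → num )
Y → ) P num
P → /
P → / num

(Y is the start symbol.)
{ ')', '/', 'num' }

FIRST sets of the other non-terminals involved (by the same procedure, iterated to a fixed point):
  FIRST(Y) = { ')', '/', 'num' }

From P → Y P:
  - Y is a non-terminal: add FIRST(Y) \ {ε} = { ')', '/', 'num' }
    Y is not nullable, so stop
From P → num ):
  - num is a terminal: add 'num' and stop
From P → /:
  - '/' is a terminal: add '/' and stop
From P → / num:
  - '/' is a terminal: add '/' and stop

Collecting: FIRST(P) = { ')', '/', 'num' }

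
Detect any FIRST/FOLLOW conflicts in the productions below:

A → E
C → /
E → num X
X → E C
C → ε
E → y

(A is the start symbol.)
Yes. C → '/' with FOLLOW(C) on { '/' }

A FIRST/FOLLOW conflict occurs when a non-terminal N has a nullable alternative N → β (β ⇒* ε) and another alternative N → α with FIRST(α) ∩ FOLLOW(N) ≠ ∅: on such a lookahead the parser cannot decide between expanding α and letting N vanish via β.

Nullable non-terminals: C.

C: nullable alternative(s) C → ε; FOLLOW(C) = { $, '/' }
  C → /: FIRST \ {ε} = { '/' } — overlaps FOLLOW(C) on { '/' }: CONFLICT
  C → ε: FIRST \ {ε} = { } — this is the only nullable alternative, skip

A, E, X have no nullable alternative, so no FIRST/FOLLOW check is needed there.

So the grammar has 1 FIRST/FOLLOW conflict (marked CONFLICT above).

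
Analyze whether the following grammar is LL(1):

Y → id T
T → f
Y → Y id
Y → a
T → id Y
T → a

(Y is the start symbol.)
No. Predict set conflict for Y: { 'id' }

A grammar is LL(1) if for each non-terminal N with multiple productions, the predict sets of those productions are pairwise disjoint, where PREDICT(N → α) = (FIRST(α) \ {ε}) ∪ (FOLLOW(N) if α ⇒* ε).

Relevant sets:
  FIRST(Y) = { 'a', 'id' }

For Y:
  PREDICT(Y → id T) = { 'id' }
  PREDICT(Y → Y id) = { 'a', 'id' }
  PREDICT(Y → a) = { 'a' }
For T:
  PREDICT(T → f) = { 'f' }
  PREDICT(T → id Y) = { 'id' }
  PREDICT(T → a) = { 'a' }

Conflict found: Predict set conflict for Y: { 'id' }
The grammar is NOT LL(1).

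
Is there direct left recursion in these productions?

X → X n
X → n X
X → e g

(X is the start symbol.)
X → X n: LEFT RECURSIVE (starts with X)
X → n X: starts with n
X → e g: starts with e

The grammar has direct left recursion on: X.

Answer: Yes, X is left-recursive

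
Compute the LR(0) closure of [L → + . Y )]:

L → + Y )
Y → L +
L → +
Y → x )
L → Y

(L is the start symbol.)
{ [L → + . Y )], [L → . + Y )], [L → . +], [L → . Y], [Y → . L +], [Y → . x )] }

Start with: [L → + . Y )]
  [L → + . Y )] has the dot before Y: add [Y → . L +], [Y → . x )]
  [Y → . L +] has the dot before L: add [L → . + Y )], [L → . +], [L → . Y]
No further items can be added.

CLOSURE = { [L → + . Y )], [L → . + Y )], [L → . +], [L → . Y], [Y → . L +], [Y → . x )] }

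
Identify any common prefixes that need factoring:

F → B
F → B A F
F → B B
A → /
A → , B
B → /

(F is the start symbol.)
Left-factoring is needed when two productions for the same non-terminal
share a common prefix on the right-hand side.

Productions for F:
  F → B
  F → B A F
  F → B B
Productions for A:
  A → /
  A → , B

Found common prefix 'B' in productions for F

Answer: Yes, F has productions with common prefix 'B'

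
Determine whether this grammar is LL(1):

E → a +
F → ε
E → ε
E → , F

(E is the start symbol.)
A grammar is LL(1) if for each non-terminal N with multiple productions, the predict sets of those productions are pairwise disjoint, where PREDICT(N → α) = (FIRST(α) \ {ε}) ∪ (FOLLOW(N) if α ⇒* ε).

Relevant sets:
  FOLLOW(E) = { $ }

For E:
  PREDICT(E → a '+') = { 'a' }
  PREDICT(E → ε) = { $ }
  PREDICT(E → ',' F) = { ',' }
F has a single production, so nothing to check there.

All predict sets are disjoint. The grammar IS LL(1).

Answer: Yes, the grammar is LL(1).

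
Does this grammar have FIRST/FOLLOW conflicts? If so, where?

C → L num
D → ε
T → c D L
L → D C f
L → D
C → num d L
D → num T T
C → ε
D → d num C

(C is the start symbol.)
Nullable non-terminals: C, D, L.
FIRST sets used below: FIRST(L) = { 'd', 'f', 'num', ε }, FIRST(D) = { 'd', 'num', ε }, FIRST(C) = { 'd', 'f', 'num', ε }

C: nullable alternative(s) C → ε; FOLLOW(C) = { $, 'c', 'd', 'f', 'num' }
  C → L num: FIRST \ {ε} = { 'd', 'f', 'num' } — overlaps FOLLOW(C) on { 'd', 'f', 'num' }: CONFLICT
  C → num d L: FIRST \ {ε} = { 'num' } — overlaps FOLLOW(C) on { 'num' }: CONFLICT
  C → ε: FIRST \ {ε} = { } — this is the only nullable alternative, skip

D: nullable alternative(s) D → ε; FOLLOW(D) = { $, 'c', 'd', 'f', 'num' }
  D → ε: FIRST \ {ε} = { } — this is the only nullable alternative, skip
  D → num T T: FIRST \ {ε} = { 'num' } — overlaps FOLLOW(D) on { 'num' }: CONFLICT
  D → d num C: FIRST \ {ε} = { 'd' } — overlaps FOLLOW(D) on { 'd' }: CONFLICT

L: nullable alternative(s) L → D; FOLLOW(L) = { $, 'c', 'd', 'f', 'num' }
  L → D C f: FIRST \ {ε} = { 'd', 'f', 'num' } — overlaps FOLLOW(L) on { 'd', 'f', 'num' }: CONFLICT
  L → D: FIRST \ {ε} = { 'd', 'num' } — this is the only nullable alternative, skip

T has no nullable alternative, so no FIRST/FOLLOW check is needed there.

So the grammar has 5 FIRST/FOLLOW conflicts (marked CONFLICT above).

Answer: Yes. C → L num with FOLLOW(C) on { 'd', 'f', 'num' }; C → num d L with FOLLOW(C) on { 'num' }; D → num T T with FOLLOW(D) on { 'num' }; D → d num C with FOLLOW(D) on { 'd' }; L → D C f with FOLLOW(L) on { 'd', 'f', 'num' }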